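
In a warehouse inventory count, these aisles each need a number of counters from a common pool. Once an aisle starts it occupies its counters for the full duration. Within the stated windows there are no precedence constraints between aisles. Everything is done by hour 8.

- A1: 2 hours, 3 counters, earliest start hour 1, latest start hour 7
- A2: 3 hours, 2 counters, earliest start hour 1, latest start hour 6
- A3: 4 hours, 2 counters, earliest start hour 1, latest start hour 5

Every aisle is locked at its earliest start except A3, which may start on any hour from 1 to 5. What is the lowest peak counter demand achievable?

A3@1: h1:7  h2:7  h3:4  h4:2  h5:0  h6:0  h7:0  h8:0 → peak 7
A3@2: h1:5  h2:7  h3:4  h4:2  h5:2  h6:0  h7:0  h8:0 → peak 7
A3@3: h1:5  h2:5  h3:4  h4:2  h5:2  h6:2  h7:0  h8:0 → peak 5
A3@4: h1:5  h2:5  h3:2  h4:2  h5:2  h6:2  h7:2  h8:0 → peak 5
A3@5: h1:5  h2:5  h3:2  h4:0  h5:2  h6:2  h7:2  h8:2 → peak 5
Best is A3@3, peak 5.

5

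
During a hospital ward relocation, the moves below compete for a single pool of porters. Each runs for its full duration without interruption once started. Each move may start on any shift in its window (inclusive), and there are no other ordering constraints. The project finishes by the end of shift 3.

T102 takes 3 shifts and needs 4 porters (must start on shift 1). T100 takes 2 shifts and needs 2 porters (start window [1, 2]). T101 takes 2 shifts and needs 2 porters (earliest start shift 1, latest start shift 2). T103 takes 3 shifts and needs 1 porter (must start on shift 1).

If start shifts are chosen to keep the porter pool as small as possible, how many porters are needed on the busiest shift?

Schedule T102@1, T100@1, T101@1, T103@1: s1:9  s2:9  s3:5 — peak 9.
No arrangement of the 4 feasible schedules does better.

9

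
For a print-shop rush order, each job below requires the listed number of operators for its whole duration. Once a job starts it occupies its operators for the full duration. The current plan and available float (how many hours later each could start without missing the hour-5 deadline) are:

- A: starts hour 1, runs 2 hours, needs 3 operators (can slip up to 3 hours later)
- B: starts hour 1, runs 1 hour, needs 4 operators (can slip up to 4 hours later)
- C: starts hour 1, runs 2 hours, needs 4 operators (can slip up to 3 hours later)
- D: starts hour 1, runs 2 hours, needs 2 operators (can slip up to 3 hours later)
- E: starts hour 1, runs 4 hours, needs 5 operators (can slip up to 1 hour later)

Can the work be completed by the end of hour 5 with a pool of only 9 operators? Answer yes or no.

The minimum achievable peak is 10; 9 < 10, so no feasible schedule stays within the cap.

no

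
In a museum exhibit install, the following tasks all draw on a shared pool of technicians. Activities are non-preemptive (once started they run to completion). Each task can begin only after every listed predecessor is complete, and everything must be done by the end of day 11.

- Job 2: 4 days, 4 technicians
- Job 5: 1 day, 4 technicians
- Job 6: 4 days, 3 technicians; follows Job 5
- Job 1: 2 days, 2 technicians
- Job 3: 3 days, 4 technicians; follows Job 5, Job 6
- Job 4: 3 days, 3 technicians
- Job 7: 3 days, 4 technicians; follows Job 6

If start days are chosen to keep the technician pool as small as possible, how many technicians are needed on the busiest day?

Early-start (Job 2@1, Job 5@1, Job 6@2, Job 1@1, Job 3@6, Job 4@1, Job 7@6) gives peak 13: d1:13  d2:12  d3:10  d4:7  d5:3  d6:8  d7:8  d8:8  d9:0  d10:0  d11:0.
Shift Job 2→2, Job 1→6, Job 4→8, Job 7→9.
Schedule Job 2@2, Job 5@1, Job 6@2, Job 1@6, Job 3@6, Job 4@8, Job 7@9: d1:4  d2:7  d3:7  d4:7  d5:7  d6:6  d7:6  d8:7  d9:7  d10:7  d11:4 — peak 7.
Total technician-days = 69 over 11 days ⇒ peak ≥ ⌈69/11⌉ = 7, so 7 is optimal.

7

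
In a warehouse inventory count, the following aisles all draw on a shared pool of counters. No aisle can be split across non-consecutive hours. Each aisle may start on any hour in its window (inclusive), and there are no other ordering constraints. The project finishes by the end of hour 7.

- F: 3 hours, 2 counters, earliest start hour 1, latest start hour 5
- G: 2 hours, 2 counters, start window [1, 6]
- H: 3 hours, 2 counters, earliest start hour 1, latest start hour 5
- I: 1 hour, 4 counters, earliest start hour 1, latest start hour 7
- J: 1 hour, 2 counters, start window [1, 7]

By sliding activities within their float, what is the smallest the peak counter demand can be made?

4

Early-start (F@1, G@1, H@1, I@1, J@1) gives peak 12: h1:12  h2:6  h3:4  h4:0  h5:0  h6:0  h7:0.
Shift H→3, I→6, J→4.
Schedule F@1, G@1, H@3, I@6, J@4: h1:4  h2:4  h3:4  h4:4  h5:2  h6:4  h7:0 — peak 4.
Total counter-hours = 22 over 7 hours ⇒ peak ≥ ⌈22/7⌉ = 4, so 4 is optimal.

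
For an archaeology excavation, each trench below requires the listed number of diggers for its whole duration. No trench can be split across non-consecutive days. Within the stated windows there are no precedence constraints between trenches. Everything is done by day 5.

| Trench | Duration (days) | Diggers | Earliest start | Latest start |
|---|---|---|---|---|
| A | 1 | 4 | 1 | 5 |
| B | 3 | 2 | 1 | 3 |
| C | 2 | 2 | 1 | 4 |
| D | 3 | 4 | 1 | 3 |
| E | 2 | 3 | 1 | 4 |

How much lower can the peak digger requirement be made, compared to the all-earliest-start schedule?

7

Early-start peak: d1:15  d2:11  d3:6  d4:0  d5:0 ⇒ 15.
Leveled (A@1, B@1, C@1, D@2, E@4): d1:8  d2:8  d3:6  d4:7  d5:3 ⇒ 8.
Reduction 15 − 8 = 7.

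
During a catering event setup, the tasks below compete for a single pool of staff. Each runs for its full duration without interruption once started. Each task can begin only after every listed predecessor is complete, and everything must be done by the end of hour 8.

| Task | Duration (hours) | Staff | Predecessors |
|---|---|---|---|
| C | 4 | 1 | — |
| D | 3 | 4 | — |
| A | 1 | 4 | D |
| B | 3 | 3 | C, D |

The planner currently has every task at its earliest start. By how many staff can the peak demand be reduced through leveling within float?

Early-start peak: h1:5  h2:5  h3:5  h4:5  h5:3  h6:3  h7:3  h8:0 ⇒ 5.
Leveled (C@1, D@1, A@4, B@5): h1:5  h2:5  h3:5  h4:5  h5:3  h6:3  h7:3  h8:0 ⇒ 5.
Reduction 5 − 5 = 0.

0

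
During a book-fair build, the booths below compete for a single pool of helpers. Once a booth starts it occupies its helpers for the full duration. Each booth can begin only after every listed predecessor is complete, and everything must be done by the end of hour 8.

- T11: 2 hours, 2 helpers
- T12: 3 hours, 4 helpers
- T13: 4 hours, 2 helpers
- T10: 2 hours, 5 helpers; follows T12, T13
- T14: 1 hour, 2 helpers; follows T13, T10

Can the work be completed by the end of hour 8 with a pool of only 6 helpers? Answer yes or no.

Schedule T11@1, T12@3, T13@1, T10@6, T14@8: h1:4  h2:4  h3:6  h4:6  h5:4  h6:5  h7:5  h8:2 — peak 6 ≤ 6.

yes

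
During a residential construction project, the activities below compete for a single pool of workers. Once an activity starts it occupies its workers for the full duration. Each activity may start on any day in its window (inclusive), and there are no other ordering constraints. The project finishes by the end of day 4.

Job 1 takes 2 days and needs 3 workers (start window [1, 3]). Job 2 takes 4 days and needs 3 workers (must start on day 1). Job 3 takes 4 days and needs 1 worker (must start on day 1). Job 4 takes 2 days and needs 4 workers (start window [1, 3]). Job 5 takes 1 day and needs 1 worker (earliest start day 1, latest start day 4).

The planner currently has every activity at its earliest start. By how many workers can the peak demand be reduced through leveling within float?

Early-start peak: d1:12  d2:11  d3:4  d4:4 ⇒ 12.
Leveled (Job 1@1, Job 2@1, Job 3@1, Job 4@3, Job 5@1): d1:8  d2:7  d3:8  d4:8 ⇒ 8.
Reduction 12 − 8 = 4.

4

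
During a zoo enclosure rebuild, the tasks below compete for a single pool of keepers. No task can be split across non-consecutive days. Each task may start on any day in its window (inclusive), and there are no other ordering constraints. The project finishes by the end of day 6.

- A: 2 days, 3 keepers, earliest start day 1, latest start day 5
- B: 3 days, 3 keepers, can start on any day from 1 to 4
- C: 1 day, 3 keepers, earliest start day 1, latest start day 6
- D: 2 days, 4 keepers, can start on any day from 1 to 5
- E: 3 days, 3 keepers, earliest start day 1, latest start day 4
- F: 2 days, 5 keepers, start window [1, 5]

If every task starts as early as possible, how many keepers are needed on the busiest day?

21

Early-start schedule: A@1, B@1, C@1, D@1, E@1, F@1.
Load per day: day 1: 21, day 2: 18, day 3: 6, day 4: 0, day 5: 0, day 6: 0.
Peak is 21.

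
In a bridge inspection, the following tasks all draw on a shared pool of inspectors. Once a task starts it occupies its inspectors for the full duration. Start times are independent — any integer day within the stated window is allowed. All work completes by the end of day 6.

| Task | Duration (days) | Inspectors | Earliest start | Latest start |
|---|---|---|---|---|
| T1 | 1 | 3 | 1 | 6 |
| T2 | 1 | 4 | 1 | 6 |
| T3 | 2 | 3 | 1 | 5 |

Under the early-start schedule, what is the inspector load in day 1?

10

At early start, day 1 has: T1, T2, T3.
Demand: 3 + 4 + 3 = 10.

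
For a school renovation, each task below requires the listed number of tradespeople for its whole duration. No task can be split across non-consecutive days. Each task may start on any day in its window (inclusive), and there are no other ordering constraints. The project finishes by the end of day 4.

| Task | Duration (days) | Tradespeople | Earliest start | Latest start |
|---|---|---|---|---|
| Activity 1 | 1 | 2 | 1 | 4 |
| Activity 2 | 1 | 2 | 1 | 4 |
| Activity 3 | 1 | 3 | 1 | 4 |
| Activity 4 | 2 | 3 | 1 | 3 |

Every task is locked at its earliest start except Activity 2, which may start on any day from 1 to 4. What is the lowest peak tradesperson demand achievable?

8

Activity 2@1: d1:10  d2:3  d3:0  d4:0 → peak 10
Activity 2@2: d1:8  d2:5  d3:0  d4:0 → peak 8
Activity 2@3: d1:8  d2:3  d3:2  d4:0 → peak 8
Activity 2@4: d1:8  d2:3  d3:0  d4:2 → peak 8
Best is Activity 2@2, peak 8.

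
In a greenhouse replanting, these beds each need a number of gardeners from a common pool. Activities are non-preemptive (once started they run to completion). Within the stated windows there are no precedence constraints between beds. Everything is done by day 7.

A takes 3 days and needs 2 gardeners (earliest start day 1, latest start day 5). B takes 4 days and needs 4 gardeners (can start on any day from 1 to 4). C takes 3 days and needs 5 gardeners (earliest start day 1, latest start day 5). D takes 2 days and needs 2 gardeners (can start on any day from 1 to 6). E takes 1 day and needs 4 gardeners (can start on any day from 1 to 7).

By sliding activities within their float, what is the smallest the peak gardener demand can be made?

8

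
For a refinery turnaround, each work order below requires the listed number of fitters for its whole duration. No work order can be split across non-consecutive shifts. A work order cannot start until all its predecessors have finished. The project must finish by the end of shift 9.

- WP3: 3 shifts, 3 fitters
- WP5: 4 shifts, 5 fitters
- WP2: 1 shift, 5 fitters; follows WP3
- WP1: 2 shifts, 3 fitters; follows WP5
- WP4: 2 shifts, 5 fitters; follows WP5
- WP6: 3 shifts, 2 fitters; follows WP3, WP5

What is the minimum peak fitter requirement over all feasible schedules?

8

Early-start (WP3@1, WP5@1, WP2@4, WP1@5, WP4@5, WP6@5) gives peak 10: s1:8  s2:8  s3:8  s4:10  s5:10  s6:10  s7:2  s8:0  s9:0.
Shift WP2→5, WP4→6, WP6→7.
Schedule WP3@1, WP5@1, WP2@5, WP1@5, WP4@6, WP6@7: s1:8  s2:8  s3:8  s4:5  s5:8  s6:8  s7:7  s8:2  s9:2 — peak 8.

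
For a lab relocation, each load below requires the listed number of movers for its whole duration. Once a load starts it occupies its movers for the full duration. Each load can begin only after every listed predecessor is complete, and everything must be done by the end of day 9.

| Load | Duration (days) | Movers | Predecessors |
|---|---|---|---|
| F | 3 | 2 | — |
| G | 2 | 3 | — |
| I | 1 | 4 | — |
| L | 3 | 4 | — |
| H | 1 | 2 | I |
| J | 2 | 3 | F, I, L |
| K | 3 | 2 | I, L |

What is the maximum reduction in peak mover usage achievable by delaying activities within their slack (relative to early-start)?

Early-start peak: d1:13  d2:11  d3:6  d4:5  d5:5  d6:2  d7:0  d8:0  d9:0 ⇒ 13.
Leveled (F@1, G@1, I@3, L@4, H@4, J@7, K@7): d1:5  d2:5  d3:6  d4:6  d5:4  d6:4  d7:5  d8:5  d9:2 ⇒ 6.
Reduction 13 − 6 = 7.

7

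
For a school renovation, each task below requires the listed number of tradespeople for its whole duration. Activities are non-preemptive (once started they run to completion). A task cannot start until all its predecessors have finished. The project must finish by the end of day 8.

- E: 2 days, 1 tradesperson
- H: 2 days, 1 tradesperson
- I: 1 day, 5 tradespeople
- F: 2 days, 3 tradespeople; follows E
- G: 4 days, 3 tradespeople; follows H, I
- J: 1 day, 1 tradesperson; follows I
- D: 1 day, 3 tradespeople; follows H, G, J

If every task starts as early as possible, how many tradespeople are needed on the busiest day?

7

Early-start schedule: E@1, H@1, I@1, F@3, G@3, J@2, D@7.
Load per day: day 1: 7, day 2: 3, day 3: 6, day 4: 6, day 5: 3, day 6: 3, day 7: 3, day 8: 0.
Peak is 7.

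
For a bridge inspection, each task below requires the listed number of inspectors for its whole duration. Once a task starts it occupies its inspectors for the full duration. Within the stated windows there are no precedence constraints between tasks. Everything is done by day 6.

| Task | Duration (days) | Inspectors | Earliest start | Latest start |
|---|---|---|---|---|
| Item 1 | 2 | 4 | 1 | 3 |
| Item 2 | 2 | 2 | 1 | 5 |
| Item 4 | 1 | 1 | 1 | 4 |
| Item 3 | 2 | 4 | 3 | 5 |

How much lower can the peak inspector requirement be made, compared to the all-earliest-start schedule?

3

Early-start peak: d1:7  d2:6  d3:4  d4:4  d5:0  d6:0 ⇒ 7.
Leveled (Item 1@1, Item 2@3, Item 4@3, Item 3@5): d1:4  d2:4  d3:3  d4:2  d5:4  d6:4 ⇒ 4.
Reduction 7 − 4 = 3.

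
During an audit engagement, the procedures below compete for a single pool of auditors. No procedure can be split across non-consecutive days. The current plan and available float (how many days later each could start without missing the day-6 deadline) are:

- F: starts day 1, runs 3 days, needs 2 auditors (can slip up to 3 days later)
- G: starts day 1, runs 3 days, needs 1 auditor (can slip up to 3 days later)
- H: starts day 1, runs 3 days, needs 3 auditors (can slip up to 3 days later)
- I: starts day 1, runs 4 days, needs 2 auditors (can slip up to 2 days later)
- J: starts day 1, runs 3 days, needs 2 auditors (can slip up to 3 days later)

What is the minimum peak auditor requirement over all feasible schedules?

Early-start (F@1, G@1, H@1, I@1, J@1) gives peak 10: d1:10  d2:10  d3:10  d4:2  d5:0  d6:0.
Shift G→4, H→4.
Schedule F@1, G@4, H@4, I@1, J@1: d1:6  d2:6  d3:6  d4:6  d5:4  d6:4 — peak 6.
Total auditor-days = 32 over 6 days ⇒ peak ≥ ⌈32/6⌉ = 6, so 6 is optimal.

6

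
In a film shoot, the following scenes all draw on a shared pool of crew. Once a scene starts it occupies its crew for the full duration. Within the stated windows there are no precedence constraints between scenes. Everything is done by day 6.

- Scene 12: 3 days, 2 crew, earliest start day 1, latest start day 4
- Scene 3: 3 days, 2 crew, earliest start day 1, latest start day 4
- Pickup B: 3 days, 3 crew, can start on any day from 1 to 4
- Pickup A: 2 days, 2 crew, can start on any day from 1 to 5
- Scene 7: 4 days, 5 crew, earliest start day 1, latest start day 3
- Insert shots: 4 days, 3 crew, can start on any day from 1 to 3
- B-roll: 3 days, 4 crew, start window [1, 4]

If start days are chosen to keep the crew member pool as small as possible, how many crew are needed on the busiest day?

Early-start (Scene 12@1, Scene 3@1, Pickup B@1, Pickup A@1, Scene 7@1, Insert shots@1, B-roll@1) gives peak 21: d1:21  d2:21  d3:19  d4:8  d5:0  d6:0.
Shift Scene 3→4, Insert shots→3, B-roll→4.
Schedule Scene 12@1, Scene 3@4, Pickup B@1, Pickup A@1, Scene 7@1, Insert shots@3, B-roll@4: d1:12  d2:12  d3:13  d4:14  d5:9  d6:9 — peak 14.

14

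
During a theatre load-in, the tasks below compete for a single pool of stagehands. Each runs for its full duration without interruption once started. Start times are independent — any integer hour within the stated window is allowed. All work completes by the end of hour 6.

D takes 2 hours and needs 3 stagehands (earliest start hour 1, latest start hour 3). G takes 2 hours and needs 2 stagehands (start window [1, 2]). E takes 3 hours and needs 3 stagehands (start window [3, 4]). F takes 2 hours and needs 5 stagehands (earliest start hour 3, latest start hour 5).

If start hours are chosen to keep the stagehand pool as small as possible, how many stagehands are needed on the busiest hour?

8

Schedule D@1, G@1, E@3, F@3: h1:5  h2:5  h3:8  h4:8  h5:3  h6:0 — peak 8.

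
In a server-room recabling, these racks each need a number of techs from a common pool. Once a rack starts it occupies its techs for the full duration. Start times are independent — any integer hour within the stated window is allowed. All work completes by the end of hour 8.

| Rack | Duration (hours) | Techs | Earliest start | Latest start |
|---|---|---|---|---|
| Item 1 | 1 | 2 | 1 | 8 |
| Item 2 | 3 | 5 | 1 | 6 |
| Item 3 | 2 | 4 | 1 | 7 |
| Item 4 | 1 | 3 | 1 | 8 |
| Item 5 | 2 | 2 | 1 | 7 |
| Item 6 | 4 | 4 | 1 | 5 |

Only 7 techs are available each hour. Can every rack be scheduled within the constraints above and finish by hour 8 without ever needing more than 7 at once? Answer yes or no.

no

The minimum achievable peak is 8; 7 < 8, so no feasible schedule stays within the cap.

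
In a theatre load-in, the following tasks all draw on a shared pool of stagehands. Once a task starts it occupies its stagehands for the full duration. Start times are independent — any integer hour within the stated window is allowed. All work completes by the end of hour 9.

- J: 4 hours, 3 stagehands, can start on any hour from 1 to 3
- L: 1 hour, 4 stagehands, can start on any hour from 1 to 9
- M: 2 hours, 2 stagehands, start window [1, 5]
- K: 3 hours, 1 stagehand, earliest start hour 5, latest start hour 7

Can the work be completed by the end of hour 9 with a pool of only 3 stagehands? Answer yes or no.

The minimum achievable peak is 4; 3 < 4, so no feasible schedule stays within the cap.

no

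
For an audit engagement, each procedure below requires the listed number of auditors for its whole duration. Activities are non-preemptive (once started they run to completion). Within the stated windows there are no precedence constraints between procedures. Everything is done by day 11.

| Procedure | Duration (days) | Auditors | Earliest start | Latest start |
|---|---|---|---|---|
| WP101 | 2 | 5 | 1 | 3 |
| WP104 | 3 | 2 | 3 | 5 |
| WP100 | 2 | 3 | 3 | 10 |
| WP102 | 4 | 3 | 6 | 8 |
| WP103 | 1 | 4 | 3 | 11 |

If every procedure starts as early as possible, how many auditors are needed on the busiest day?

Early-start schedule: WP101@1, WP104@3, WP100@3, WP102@6, WP103@3.
Load per day: day 1: 5, day 2: 5, day 3: 9, day 4: 5, day 5: 2, day 6: 3, day 7: 3, day 8: 3, day 9: 3, day 10: 0, day 11: 0.
Peak is 9.

9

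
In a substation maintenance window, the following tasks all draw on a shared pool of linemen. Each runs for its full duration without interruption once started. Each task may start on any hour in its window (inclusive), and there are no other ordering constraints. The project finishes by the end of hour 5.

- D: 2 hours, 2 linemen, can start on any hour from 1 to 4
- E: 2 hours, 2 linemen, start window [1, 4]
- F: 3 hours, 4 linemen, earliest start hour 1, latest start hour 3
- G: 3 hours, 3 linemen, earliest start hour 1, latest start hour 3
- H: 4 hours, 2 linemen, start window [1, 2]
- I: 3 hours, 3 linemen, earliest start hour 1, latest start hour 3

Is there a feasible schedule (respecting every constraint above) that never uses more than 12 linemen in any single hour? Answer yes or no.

Schedule D@1, E@1, F@1, G@3, H@1, I@3: h1:10  h2:10  h3:12  h4:8  h5:6 — peak 12 ≤ 12.

yes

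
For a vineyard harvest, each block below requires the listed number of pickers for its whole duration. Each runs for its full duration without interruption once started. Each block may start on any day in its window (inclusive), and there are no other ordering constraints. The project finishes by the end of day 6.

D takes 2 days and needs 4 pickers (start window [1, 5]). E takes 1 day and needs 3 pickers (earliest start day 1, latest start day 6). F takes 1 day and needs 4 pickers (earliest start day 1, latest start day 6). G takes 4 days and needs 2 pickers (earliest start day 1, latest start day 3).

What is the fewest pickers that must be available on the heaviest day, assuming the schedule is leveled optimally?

6

Early-start (D@1, E@1, F@1, G@1) gives peak 13: d1:13  d2:6  d3:2  d4:2  d5:0  d6:0.
Shift E→3, F→4.
Schedule D@1, E@3, F@4, G@1: d1:6  d2:6  d3:5  d4:6  d5:0  d6:0 — peak 6.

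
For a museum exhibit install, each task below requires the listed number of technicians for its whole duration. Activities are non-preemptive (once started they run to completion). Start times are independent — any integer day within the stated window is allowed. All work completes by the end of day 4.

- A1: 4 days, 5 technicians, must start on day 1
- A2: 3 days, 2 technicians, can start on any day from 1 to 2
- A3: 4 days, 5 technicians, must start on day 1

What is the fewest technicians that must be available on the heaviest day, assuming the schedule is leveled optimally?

12

Schedule A1@1, A2@1, A3@1: d1:12  d2:12  d3:12  d4:10 — peak 12.
Total technician-days = 46 over 4 days ⇒ peak ≥ ⌈46/4⌉ = 12, so 12 is optimal.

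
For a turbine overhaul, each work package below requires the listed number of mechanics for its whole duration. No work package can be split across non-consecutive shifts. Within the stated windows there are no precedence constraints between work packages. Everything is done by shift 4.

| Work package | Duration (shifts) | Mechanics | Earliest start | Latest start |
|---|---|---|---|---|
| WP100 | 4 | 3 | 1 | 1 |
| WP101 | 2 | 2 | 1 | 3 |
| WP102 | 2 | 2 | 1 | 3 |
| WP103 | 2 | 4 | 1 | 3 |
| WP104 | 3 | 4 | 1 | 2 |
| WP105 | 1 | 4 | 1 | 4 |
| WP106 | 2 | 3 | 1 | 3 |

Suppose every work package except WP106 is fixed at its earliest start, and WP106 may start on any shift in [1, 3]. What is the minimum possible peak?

WP106@1: s1:22  s2:18  s3:7  s4:3 → peak 22
WP106@2: s1:19  s2:18  s3:10  s4:3 → peak 19
WP106@3: s1:19  s2:15  s3:10  s4:6 → peak 19
Best is WP106@2, peak 19.

19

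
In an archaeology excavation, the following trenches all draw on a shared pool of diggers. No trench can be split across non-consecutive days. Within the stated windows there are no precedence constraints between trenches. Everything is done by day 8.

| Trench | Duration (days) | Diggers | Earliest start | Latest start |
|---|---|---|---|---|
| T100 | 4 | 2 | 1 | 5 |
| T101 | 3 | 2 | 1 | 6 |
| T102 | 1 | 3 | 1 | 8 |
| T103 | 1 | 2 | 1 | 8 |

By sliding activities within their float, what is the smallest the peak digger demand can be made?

4

Early-start (T100@1, T101@1, T102@1, T103@1) gives peak 9: d1:9  d2:4  d3:4  d4:2  d5:0  d6:0  d7:0  d8:0.
Shift T102→5, T103→4.
Schedule T100@1, T101@1, T102@5, T103@4: d1:4  d2:4  d3:4  d4:4  d5:3  d6:0  d7:0  d8:0 — peak 4.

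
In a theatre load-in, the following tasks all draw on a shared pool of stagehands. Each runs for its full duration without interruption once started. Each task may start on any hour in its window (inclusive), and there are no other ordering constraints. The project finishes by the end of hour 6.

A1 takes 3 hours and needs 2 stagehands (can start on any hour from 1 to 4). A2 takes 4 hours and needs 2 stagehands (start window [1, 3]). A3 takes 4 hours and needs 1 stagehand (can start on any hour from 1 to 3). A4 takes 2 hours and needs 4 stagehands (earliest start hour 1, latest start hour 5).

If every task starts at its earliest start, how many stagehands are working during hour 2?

At early start, hour 2 has: A1, A2, A3, A4.
Demand: 2 + 2 + 1 + 4 = 9.

9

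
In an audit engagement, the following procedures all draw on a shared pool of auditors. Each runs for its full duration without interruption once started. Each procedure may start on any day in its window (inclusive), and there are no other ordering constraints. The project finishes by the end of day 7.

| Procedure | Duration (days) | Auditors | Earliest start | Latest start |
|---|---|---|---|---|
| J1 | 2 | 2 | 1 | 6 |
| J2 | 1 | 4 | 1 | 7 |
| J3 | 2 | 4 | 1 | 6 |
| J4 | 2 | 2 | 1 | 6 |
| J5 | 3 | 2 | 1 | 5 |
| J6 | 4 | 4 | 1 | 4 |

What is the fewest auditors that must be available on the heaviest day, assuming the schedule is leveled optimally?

6

Early-start (J1@1, J2@1, J3@1, J4@1, J5@1, J6@1) gives peak 18: d1:18  d2:14  d3:6  d4:4  d5:0  d6:0  d7:0.
Shift J3→2, J4→3, J5→5, J6→4.
Schedule J1@1, J2@1, J3@2, J4@3, J5@5, J6@4: d1:6  d2:6  d3:6  d4:6  d5:6  d6:6  d7:6 — peak 6.
Total auditor-days = 42 over 7 days ⇒ peak ≥ ⌈42/7⌉ = 6, so 6 is optimal.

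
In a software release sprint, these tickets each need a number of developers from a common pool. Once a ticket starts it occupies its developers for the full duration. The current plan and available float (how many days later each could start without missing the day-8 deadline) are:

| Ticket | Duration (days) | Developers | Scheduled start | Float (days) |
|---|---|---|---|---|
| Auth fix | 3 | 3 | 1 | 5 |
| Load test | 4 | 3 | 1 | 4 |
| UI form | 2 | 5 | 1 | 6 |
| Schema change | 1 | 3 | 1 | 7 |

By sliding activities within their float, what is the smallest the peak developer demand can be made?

6

Early-start (Auth fix@1, Load test@1, UI form@1, Schema change@1) gives peak 14: d1:14  d2:11  d3:6  d4:3  d5:0  d6:0  d7:0  d8:0.
Shift UI form→5, Schema change→4.
Schedule Auth fix@1, Load test@1, UI form@5, Schema change@4: d1:6  d2:6  d3:6  d4:6  d5:5  d6:5  d7:0  d8:0 — peak 6.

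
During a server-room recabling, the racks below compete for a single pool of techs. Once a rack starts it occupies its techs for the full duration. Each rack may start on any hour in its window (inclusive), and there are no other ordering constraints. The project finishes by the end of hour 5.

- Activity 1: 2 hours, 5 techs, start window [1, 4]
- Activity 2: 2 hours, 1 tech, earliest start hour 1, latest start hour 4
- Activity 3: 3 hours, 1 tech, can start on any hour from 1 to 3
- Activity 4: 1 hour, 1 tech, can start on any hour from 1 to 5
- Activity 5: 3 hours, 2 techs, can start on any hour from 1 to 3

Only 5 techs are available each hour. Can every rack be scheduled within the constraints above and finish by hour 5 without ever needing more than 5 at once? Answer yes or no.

yes

Schedule Activity 1@1, Activity 2@3, Activity 3@3, Activity 4@3, Activity 5@3: h1:5  h2:5  h3:5  h4:4  h5:3 — peak 5 ≤ 5.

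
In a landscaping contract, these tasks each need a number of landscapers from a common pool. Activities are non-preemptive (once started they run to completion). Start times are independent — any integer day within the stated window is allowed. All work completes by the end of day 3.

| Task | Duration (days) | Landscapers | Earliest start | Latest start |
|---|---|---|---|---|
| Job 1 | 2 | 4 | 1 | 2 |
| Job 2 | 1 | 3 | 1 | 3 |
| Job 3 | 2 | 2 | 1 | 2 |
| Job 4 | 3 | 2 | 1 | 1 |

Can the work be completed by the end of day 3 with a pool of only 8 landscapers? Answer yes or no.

yes

Schedule Job 1@1, Job 2@3, Job 3@1, Job 4@1: d1:8  d2:8  d3:5 — peak 8 ≤ 8.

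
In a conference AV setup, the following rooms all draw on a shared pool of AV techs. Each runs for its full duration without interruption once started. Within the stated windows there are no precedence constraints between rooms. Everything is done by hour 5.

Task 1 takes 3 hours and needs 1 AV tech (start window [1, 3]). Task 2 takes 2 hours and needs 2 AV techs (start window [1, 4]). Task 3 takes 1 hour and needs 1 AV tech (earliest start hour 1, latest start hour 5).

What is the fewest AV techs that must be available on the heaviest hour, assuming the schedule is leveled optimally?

Early-start (Task 1@1, Task 2@1, Task 3@1) gives peak 4: h1:4  h2:3  h3:1  h4:0  h5:0.
Shift Task 2→4.
Schedule Task 1@1, Task 2@4, Task 3@1: h1:2  h2:1  h3:1  h4:2  h5:2 — peak 2.
Total AV tech-hours = 8 over 5 hours ⇒ peak ≥ ⌈8/5⌉ = 2, so 2 is optimal.

2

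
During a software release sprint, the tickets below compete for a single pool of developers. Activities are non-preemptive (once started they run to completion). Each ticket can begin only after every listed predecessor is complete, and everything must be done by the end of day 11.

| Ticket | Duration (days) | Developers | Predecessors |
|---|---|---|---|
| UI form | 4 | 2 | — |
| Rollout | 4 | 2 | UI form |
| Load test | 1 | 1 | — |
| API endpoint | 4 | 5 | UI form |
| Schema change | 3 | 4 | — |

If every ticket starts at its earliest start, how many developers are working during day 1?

At early start, day 1 has: UI form, Load test, Schema change.
Demand: 2 + 1 + 4 = 7.

7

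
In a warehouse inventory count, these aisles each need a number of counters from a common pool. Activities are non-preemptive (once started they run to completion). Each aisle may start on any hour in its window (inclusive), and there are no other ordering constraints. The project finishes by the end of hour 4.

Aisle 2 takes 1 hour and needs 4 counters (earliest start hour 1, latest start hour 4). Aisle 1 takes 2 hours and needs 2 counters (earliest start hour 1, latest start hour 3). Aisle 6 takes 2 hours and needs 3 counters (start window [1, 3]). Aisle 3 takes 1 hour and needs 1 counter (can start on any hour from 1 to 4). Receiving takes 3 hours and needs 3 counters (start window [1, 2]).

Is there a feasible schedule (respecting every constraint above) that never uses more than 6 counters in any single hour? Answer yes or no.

Schedule Aisle 2@1, Aisle 1@1, Aisle 6@3, Aisle 3@2, Receiving@2: h1:6  h2:6  h3:6  h4:6 — peak 6 ≤ 6.

yes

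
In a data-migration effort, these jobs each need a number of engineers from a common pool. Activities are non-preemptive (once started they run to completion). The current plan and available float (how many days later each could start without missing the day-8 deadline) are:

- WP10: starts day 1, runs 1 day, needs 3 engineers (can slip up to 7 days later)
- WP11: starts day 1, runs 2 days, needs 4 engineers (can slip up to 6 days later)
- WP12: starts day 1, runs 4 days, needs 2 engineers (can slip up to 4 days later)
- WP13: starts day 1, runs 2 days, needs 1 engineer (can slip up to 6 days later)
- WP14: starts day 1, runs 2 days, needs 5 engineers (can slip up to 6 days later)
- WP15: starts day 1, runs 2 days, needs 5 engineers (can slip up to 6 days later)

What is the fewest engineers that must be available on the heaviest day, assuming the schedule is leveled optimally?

6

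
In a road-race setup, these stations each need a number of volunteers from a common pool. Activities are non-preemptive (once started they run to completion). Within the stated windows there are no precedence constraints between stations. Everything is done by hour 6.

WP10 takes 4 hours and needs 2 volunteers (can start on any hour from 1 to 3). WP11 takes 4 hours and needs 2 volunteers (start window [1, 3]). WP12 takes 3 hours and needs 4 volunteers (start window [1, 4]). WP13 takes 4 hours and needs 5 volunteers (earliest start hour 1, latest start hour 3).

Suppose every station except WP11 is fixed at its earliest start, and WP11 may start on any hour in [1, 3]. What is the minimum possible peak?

13

WP11@1: h1:13  h2:13  h3:13  h4:9  h5:0  h6:0 → peak 13
WP11@2: h1:11  h2:13  h3:13  h4:9  h5:2  h6:0 → peak 13
WP11@3: h1:11  h2:11  h3:13  h4:9  h5:2  h6:2 → peak 13
Best is WP11@1, peak 13.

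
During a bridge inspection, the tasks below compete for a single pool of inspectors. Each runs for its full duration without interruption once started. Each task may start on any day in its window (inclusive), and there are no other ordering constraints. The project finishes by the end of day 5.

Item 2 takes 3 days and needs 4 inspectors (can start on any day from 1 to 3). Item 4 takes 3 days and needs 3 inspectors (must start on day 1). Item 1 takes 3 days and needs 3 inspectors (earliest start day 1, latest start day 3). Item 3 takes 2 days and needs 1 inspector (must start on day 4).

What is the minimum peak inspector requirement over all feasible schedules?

Schedule Item 2@1, Item 4@1, Item 1@1, Item 3@4: d1:10  d2:10  d3:10  d4:1  d5:1 — peak 10.
No arrangement of the 9 feasible schedules does better.

10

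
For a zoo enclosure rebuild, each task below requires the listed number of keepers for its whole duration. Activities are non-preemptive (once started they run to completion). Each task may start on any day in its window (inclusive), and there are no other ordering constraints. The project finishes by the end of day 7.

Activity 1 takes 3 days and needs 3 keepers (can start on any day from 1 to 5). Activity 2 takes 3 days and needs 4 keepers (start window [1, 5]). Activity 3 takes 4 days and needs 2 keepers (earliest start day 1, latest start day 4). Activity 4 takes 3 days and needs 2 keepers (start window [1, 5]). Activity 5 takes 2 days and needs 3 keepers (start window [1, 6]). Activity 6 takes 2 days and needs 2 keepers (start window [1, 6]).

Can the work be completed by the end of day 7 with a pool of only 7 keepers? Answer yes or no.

yes

Schedule Activity 1@1, Activity 2@1, Activity 3@4, Activity 4@4, Activity 5@4, Activity 6@6: d1:7  d2:7  d3:7  d4:7  d5:7  d6:6  d7:4 — peak 7 ≤ 7.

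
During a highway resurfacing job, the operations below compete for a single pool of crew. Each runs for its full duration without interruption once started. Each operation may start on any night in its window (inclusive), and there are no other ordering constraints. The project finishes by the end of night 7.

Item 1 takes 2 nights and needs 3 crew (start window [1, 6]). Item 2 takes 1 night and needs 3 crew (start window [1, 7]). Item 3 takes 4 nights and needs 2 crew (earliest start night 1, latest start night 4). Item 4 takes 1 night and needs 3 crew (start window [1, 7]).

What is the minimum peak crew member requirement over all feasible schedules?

5

Early-start (Item 1@1, Item 2@1, Item 3@1, Item 4@1) gives peak 11: n1:11  n2:5  n3:2  n4:2  n5:0  n6:0  n7:0.
Shift Item 2→3, Item 4→4.
Schedule Item 1@1, Item 2@3, Item 3@1, Item 4@4: n1:5  n2:5  n3:5  n4:5  n5:0  n6:0  n7:0 — peak 5.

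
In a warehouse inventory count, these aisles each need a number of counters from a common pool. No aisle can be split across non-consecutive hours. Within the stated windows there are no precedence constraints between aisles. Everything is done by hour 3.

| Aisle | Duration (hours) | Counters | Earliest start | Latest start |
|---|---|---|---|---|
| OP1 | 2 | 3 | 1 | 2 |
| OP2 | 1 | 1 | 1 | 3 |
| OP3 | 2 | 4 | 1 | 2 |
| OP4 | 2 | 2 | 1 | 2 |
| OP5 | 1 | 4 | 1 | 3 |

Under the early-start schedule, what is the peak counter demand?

14

Early-start schedule: OP1@1, OP2@1, OP3@1, OP4@1, OP5@1.
Load per hour: hour 1: 14, hour 2: 9, hour 3: 0.
Peak is 14.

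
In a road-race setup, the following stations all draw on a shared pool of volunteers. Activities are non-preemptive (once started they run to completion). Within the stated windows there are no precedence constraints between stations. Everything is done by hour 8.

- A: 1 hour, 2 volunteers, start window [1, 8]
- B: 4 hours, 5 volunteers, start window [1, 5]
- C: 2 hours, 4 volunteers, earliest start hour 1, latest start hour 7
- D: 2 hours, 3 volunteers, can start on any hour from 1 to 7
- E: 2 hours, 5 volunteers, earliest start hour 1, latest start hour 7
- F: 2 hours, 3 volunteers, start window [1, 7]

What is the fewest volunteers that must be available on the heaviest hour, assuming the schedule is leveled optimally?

Early-start (A@1, B@1, C@1, D@1, E@1, F@1) gives peak 22: h1:22  h2:20  h3:5  h4:5  h5:0  h6:0  h7:0  h8:0.
Shift C→5, D→2, E→7, F→4.
Schedule A@1, B@1, C@5, D@2, E@7, F@4: h1:7  h2:8  h3:8  h4:8  h5:7  h6:4  h7:5  h8:5 — peak 8.

8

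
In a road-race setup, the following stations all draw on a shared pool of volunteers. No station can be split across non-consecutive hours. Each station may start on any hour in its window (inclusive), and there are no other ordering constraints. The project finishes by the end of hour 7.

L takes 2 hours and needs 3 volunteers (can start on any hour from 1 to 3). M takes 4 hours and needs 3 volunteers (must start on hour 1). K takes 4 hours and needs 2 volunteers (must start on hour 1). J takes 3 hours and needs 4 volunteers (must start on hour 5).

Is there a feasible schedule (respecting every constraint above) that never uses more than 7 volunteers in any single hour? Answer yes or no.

The minimum achievable peak is 8; 7 < 8, so no feasible schedule stays within the cap.

no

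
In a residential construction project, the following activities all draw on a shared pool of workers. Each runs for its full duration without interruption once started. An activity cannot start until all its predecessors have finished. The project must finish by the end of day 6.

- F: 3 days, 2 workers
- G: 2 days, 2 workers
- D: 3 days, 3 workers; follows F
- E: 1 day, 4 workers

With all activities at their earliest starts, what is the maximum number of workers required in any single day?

Early-start schedule: F@1, G@1, D@4, E@1.
Load per day: day 1: 8, day 2: 4, day 3: 2, day 4: 3, day 5: 3, day 6: 3.
Peak is 8.

8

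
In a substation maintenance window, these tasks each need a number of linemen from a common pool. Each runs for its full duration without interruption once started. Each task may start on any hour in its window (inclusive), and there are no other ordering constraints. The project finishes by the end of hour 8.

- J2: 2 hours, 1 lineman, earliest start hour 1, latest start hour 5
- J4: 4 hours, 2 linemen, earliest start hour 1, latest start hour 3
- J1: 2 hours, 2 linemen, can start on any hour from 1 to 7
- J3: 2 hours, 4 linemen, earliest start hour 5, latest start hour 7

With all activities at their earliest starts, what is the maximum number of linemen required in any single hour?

5

Early-start schedule: J2@1, J4@1, J1@1, J3@5.
Load per hour: hour 1: 5, hour 2: 5, hour 3: 2, hour 4: 2, hour 5: 4, hour 6: 4, hour 7: 0, hour 8: 0.
Peak is 5.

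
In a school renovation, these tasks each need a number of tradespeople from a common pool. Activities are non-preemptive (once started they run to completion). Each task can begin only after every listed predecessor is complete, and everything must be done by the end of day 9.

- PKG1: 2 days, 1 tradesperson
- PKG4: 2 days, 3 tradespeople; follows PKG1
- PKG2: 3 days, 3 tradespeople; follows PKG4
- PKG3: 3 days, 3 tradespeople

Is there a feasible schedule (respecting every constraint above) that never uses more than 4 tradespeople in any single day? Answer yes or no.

Schedule PKG1@1, PKG4@4, PKG2@6, PKG3@1: d1:4  d2:4  d3:3  d4:3  d5:3  d6:3  d7:3  d8:3  d9:0 — peak 4 ≤ 4.

yes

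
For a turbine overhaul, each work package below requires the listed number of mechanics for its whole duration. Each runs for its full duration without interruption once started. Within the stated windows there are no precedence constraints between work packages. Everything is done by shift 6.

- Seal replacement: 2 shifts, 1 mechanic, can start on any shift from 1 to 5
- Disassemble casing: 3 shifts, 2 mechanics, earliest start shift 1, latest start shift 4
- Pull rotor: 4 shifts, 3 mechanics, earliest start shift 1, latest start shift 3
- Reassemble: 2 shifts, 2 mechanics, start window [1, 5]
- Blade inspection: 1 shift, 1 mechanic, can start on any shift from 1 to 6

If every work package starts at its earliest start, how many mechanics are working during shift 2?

8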